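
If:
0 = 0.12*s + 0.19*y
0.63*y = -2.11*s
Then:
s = 0.00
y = 0.00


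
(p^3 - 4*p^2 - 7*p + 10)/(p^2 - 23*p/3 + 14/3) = 3*(p^3 - 4*p^2 - 7*p + 10)/(3*p^2 - 23*p + 14)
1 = 1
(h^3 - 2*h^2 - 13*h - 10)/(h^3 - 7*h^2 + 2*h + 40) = (h + 1)/(h - 4)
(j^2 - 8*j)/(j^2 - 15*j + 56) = j/(j - 7)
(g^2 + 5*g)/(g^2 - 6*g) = (g + 5)/(g - 6)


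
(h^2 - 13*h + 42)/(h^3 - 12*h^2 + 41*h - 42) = (h - 6)/(h^2 - 5*h + 6)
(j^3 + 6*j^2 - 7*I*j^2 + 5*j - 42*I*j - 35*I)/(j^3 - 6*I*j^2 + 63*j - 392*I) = (j^2 + 6*j + 5)/(j^2 + I*j + 56)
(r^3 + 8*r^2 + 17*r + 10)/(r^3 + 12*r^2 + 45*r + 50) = (r + 1)/(r + 5)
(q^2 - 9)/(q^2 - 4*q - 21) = (q - 3)/(q - 7)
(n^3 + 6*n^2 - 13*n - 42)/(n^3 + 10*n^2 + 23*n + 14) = (n - 3)/(n + 1)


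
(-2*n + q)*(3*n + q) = -6*n^2 + n*q + q^2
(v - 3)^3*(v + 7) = v^4 - 2*v^3 - 36*v^2 + 162*v - 189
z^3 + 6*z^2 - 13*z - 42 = (z - 3)*(z + 2)*(z + 7)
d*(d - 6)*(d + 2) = d^3 - 4*d^2 - 12*d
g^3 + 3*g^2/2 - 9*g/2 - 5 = (g - 2)*(g + 1)*(g + 5/2)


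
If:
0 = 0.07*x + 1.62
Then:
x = -23.14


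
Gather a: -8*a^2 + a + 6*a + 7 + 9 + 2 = -8*a^2 + 7*a + 18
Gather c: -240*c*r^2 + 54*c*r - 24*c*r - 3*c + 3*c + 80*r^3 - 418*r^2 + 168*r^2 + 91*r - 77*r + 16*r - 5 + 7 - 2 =c*(-240*r^2 + 30*r) + 80*r^3 - 250*r^2 + 30*r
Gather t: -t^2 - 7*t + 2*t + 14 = -t^2 - 5*t + 14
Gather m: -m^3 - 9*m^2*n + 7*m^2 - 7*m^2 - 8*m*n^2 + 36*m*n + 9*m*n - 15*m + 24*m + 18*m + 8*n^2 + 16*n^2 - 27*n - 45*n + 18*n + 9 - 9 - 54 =-m^3 - 9*m^2*n + m*(-8*n^2 + 45*n + 27) + 24*n^2 - 54*n - 54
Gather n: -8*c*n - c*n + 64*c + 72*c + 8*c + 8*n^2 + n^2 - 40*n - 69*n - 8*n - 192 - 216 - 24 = 144*c + 9*n^2 + n*(-9*c - 117) - 432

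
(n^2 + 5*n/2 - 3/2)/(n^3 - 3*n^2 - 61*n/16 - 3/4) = 8*(-2*n^2 - 5*n + 3)/(-16*n^3 + 48*n^2 + 61*n + 12)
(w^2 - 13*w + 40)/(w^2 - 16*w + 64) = (w - 5)/(w - 8)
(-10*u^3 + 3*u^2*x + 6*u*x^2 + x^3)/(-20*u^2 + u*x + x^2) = (-2*u^2 + u*x + x^2)/(-4*u + x)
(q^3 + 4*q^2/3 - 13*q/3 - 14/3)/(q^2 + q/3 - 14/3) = q + 1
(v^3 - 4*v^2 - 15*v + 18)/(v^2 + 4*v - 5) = (v^2 - 3*v - 18)/(v + 5)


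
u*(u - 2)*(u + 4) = u^3 + 2*u^2 - 8*u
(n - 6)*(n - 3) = n^2 - 9*n + 18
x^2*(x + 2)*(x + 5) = x^4 + 7*x^3 + 10*x^2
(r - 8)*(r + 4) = r^2 - 4*r - 32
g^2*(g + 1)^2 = g^4 + 2*g^3 + g^2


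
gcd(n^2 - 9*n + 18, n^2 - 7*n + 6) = n - 6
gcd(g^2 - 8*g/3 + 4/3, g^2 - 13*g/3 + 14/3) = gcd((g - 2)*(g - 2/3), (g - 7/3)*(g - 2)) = g - 2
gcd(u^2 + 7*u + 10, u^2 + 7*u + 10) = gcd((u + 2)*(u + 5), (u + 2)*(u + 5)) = u^2 + 7*u + 10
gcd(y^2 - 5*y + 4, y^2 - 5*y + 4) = y^2 - 5*y + 4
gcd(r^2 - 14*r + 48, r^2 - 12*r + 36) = r - 6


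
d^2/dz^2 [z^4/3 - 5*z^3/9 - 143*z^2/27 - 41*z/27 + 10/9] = 4*z^2 - 10*z/3 - 286/27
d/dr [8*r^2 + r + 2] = 16*r + 1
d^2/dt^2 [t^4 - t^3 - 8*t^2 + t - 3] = 12*t^2 - 6*t - 16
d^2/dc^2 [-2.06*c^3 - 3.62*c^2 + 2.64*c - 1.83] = -12.36*c - 7.24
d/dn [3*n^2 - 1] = 6*n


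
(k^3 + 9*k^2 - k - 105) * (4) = 4*k^3 + 36*k^2 - 4*k - 420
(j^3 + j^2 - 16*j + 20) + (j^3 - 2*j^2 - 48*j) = 2*j^3 - j^2 - 64*j + 20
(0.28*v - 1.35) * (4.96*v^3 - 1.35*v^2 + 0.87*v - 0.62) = 1.3888*v^4 - 7.074*v^3 + 2.0661*v^2 - 1.3481*v + 0.837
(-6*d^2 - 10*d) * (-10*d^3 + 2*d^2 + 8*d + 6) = 60*d^5 + 88*d^4 - 68*d^3 - 116*d^2 - 60*d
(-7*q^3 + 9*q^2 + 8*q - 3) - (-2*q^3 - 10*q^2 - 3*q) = -5*q^3 + 19*q^2 + 11*q - 3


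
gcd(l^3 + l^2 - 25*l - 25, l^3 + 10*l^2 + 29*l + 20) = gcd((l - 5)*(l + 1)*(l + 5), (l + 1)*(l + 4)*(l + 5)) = l^2 + 6*l + 5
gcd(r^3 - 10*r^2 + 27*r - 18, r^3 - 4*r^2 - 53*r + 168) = r - 3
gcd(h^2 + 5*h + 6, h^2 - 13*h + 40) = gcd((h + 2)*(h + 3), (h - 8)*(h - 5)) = 1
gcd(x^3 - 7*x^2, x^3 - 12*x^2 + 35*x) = x^2 - 7*x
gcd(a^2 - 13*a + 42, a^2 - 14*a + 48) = a - 6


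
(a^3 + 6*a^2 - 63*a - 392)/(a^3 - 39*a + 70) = (a^2 - a - 56)/(a^2 - 7*a + 10)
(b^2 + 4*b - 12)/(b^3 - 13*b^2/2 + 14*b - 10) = 2*(b + 6)/(2*b^2 - 9*b + 10)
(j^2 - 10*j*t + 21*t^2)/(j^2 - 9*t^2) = (j - 7*t)/(j + 3*t)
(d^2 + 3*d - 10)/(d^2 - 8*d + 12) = (d + 5)/(d - 6)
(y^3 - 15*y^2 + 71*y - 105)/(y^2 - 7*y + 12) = (y^2 - 12*y + 35)/(y - 4)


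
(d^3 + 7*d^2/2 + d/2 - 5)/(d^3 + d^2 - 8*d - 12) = (d^2 + 3*d/2 - 5/2)/(d^2 - d - 6)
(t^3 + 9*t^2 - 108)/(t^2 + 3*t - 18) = t + 6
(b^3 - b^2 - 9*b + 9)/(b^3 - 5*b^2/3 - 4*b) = 3*(b^2 + 2*b - 3)/(b*(3*b + 4))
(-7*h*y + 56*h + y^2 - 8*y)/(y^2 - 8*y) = (-7*h + y)/y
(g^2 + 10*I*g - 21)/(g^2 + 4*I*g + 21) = (g + 3*I)/(g - 3*I)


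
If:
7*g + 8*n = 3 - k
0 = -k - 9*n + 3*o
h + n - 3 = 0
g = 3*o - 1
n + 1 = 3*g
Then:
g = 1/5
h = 17/5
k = 24/5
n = -2/5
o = 2/5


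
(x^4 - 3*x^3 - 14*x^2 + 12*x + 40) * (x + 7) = x^5 + 4*x^4 - 35*x^3 - 86*x^2 + 124*x + 280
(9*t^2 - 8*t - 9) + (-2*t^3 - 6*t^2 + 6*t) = -2*t^3 + 3*t^2 - 2*t - 9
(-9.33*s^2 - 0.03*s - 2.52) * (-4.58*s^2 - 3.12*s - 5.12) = 42.7314*s^4 + 29.247*s^3 + 59.4048*s^2 + 8.016*s + 12.9024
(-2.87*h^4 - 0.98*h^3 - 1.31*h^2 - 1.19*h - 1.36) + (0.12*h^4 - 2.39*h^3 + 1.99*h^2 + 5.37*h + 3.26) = -2.75*h^4 - 3.37*h^3 + 0.68*h^2 + 4.18*h + 1.9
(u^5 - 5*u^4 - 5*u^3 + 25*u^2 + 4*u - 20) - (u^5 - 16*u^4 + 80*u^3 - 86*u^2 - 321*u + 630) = 11*u^4 - 85*u^3 + 111*u^2 + 325*u - 650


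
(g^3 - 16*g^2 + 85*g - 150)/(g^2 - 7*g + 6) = (g^2 - 10*g + 25)/(g - 1)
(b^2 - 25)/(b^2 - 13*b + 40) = (b + 5)/(b - 8)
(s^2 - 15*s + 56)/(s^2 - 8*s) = (s - 7)/s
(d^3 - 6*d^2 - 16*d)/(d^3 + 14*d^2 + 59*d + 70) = d*(d - 8)/(d^2 + 12*d + 35)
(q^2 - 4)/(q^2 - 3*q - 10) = (q - 2)/(q - 5)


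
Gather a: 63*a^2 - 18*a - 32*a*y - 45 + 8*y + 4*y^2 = 63*a^2 + a*(-32*y - 18) + 4*y^2 + 8*y - 45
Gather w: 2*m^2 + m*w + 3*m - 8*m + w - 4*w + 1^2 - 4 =2*m^2 - 5*m + w*(m - 3) - 3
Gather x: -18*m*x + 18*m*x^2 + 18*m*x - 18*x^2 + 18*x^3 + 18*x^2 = 18*m*x^2 + 18*x^3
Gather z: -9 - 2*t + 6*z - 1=-2*t + 6*z - 10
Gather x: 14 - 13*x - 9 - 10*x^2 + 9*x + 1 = -10*x^2 - 4*x + 6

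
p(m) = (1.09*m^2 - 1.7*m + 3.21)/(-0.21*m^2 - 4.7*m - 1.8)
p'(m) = (0.42*m + 4.7)*(1.09*m^2 - 1.7*m + 3.21)/(-0.21*m^2 - 4.7*m - 1.8)^2 + (2.18*m - 1.7)/(-0.21*m^2 - 4.7*m - 1.8)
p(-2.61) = 1.67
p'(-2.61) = -0.15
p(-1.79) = 1.64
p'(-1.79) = 0.15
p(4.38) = -0.63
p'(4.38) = -0.14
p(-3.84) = 1.96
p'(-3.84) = -0.31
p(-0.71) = 3.47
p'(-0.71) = 8.40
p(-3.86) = 1.97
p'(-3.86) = -0.31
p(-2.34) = 1.63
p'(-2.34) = -0.09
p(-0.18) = -3.70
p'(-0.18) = 19.97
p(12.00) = -1.58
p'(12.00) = -0.10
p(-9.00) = 4.55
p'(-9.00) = -0.73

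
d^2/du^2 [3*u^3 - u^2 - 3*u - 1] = 18*u - 2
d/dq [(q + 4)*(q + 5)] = 2*q + 9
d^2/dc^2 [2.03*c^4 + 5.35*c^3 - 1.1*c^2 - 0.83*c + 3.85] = 24.36*c^2 + 32.1*c - 2.2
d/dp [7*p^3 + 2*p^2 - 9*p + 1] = 21*p^2 + 4*p - 9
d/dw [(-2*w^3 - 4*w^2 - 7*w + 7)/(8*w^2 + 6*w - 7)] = (-16*w^4 - 24*w^3 + 74*w^2 - 56*w + 7)/(64*w^4 + 96*w^3 - 76*w^2 - 84*w + 49)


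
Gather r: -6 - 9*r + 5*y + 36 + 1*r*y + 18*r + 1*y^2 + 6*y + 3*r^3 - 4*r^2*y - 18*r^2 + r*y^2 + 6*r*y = 3*r^3 + r^2*(-4*y - 18) + r*(y^2 + 7*y + 9) + y^2 + 11*y + 30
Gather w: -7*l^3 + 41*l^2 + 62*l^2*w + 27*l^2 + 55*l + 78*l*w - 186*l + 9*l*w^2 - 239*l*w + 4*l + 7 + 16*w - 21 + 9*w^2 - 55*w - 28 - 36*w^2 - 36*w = -7*l^3 + 68*l^2 - 127*l + w^2*(9*l - 27) + w*(62*l^2 - 161*l - 75) - 42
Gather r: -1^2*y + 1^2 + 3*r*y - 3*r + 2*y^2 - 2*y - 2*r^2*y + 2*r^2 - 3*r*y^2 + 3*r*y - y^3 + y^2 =r^2*(2 - 2*y) + r*(-3*y^2 + 6*y - 3) - y^3 + 3*y^2 - 3*y + 1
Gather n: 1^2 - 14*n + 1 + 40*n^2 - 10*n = 40*n^2 - 24*n + 2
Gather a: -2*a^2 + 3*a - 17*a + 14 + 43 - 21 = -2*a^2 - 14*a + 36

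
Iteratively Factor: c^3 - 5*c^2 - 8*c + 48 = (c - 4)*(c^2 - c - 12) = (c - 4)*(c + 3)*(c - 4)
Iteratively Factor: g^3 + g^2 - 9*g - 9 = (g - 3)*(g^2 + 4*g + 3) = (g - 3)*(g + 1)*(g + 3)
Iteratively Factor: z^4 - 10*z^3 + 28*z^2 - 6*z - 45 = (z - 3)*(z^3 - 7*z^2 + 7*z + 15) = (z - 5)*(z - 3)*(z^2 - 2*z - 3) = (z - 5)*(z - 3)^2*(z + 1)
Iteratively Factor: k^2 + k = (k + 1)*(k)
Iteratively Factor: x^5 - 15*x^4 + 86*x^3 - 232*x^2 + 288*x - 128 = (x - 4)*(x^4 - 11*x^3 + 42*x^2 - 64*x + 32) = (x - 4)^2*(x^3 - 7*x^2 + 14*x - 8) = (x - 4)^2*(x - 1)*(x^2 - 6*x + 8) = (x - 4)^3*(x - 1)*(x - 2)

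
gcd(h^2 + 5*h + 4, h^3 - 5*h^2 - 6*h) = h + 1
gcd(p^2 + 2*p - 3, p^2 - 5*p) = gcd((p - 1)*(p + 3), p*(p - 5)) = 1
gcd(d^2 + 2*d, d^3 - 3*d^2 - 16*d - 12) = d + 2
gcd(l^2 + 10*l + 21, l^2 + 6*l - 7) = l + 7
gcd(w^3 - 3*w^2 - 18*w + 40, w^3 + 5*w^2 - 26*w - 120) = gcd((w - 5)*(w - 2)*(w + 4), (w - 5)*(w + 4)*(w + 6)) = w^2 - w - 20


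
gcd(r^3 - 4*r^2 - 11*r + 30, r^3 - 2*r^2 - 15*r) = r^2 - 2*r - 15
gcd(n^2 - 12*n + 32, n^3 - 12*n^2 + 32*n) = n^2 - 12*n + 32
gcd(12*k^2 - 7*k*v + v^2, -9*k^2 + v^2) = -3*k + v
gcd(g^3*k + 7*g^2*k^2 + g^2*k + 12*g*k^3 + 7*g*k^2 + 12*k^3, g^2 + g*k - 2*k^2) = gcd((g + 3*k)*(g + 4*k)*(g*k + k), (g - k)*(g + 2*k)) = 1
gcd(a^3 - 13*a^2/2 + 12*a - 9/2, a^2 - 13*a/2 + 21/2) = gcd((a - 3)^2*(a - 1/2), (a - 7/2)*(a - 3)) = a - 3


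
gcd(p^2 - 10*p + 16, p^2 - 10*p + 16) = p^2 - 10*p + 16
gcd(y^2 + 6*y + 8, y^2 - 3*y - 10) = y + 2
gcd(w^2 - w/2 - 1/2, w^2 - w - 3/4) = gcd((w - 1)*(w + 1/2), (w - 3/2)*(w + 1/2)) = w + 1/2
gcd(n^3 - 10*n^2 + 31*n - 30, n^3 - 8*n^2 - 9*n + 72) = n - 3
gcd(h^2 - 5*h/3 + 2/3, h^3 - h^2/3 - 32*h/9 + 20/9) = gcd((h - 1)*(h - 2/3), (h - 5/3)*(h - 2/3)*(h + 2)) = h - 2/3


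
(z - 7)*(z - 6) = z^2 - 13*z + 42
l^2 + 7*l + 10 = (l + 2)*(l + 5)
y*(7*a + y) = 7*a*y + y^2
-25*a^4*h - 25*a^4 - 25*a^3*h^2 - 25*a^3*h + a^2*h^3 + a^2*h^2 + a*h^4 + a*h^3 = (-5*a + h)*(a + h)*(5*a + h)*(a*h + a)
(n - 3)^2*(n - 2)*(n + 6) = n^4 - 2*n^3 - 27*n^2 + 108*n - 108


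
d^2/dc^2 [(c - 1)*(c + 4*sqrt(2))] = 2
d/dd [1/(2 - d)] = (d - 2)^(-2)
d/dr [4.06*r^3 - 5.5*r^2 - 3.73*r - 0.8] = 12.18*r^2 - 11.0*r - 3.73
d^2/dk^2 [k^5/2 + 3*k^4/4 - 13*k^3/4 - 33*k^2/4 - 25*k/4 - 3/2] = 10*k^3 + 9*k^2 - 39*k/2 - 33/2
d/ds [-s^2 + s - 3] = 1 - 2*s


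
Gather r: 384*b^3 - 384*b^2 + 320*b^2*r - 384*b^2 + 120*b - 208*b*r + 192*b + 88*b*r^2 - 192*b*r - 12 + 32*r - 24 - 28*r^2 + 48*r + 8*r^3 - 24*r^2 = 384*b^3 - 768*b^2 + 312*b + 8*r^3 + r^2*(88*b - 52) + r*(320*b^2 - 400*b + 80) - 36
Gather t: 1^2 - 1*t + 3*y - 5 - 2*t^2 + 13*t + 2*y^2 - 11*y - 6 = -2*t^2 + 12*t + 2*y^2 - 8*y - 10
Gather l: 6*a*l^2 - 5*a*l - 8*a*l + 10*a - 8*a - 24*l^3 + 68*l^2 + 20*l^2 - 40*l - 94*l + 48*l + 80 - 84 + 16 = 2*a - 24*l^3 + l^2*(6*a + 88) + l*(-13*a - 86) + 12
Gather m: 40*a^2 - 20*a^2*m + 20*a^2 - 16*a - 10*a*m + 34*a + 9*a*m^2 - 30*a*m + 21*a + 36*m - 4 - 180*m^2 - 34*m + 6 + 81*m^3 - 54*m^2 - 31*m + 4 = 60*a^2 + 39*a + 81*m^3 + m^2*(9*a - 234) + m*(-20*a^2 - 40*a - 29) + 6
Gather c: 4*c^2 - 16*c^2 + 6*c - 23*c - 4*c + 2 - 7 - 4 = -12*c^2 - 21*c - 9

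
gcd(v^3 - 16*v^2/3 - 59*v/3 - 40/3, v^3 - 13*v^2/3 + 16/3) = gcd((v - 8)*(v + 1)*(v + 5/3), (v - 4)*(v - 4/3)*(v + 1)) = v + 1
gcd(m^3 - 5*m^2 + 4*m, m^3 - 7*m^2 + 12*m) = m^2 - 4*m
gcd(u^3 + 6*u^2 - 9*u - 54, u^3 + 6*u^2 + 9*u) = u + 3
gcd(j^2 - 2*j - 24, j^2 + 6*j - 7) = 1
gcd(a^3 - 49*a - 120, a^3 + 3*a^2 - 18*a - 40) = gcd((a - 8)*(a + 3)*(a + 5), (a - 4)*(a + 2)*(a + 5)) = a + 5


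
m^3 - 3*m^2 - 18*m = m*(m - 6)*(m + 3)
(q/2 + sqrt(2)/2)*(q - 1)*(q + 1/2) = q^3/2 - q^2/4 + sqrt(2)*q^2/2 - sqrt(2)*q/4 - q/4 - sqrt(2)/4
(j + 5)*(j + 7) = j^2 + 12*j + 35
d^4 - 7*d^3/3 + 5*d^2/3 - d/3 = d*(d - 1)^2*(d - 1/3)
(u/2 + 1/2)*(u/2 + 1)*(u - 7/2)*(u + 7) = u^4/4 + 13*u^3/8 - 3*u^2 - 133*u/8 - 49/4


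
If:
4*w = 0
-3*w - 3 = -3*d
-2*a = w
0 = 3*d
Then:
No Solution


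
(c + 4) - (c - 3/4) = 19/4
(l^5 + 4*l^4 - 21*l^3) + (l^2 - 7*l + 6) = l^5 + 4*l^4 - 21*l^3 + l^2 - 7*l + 6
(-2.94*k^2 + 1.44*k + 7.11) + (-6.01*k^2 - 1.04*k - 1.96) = -8.95*k^2 + 0.4*k + 5.15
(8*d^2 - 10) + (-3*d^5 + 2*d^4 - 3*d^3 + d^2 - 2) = -3*d^5 + 2*d^4 - 3*d^3 + 9*d^2 - 12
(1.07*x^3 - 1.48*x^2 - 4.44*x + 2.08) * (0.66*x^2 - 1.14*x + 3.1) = 0.7062*x^5 - 2.1966*x^4 + 2.0738*x^3 + 1.8464*x^2 - 16.1352*x + 6.448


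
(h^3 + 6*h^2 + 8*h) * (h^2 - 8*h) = h^5 - 2*h^4 - 40*h^3 - 64*h^2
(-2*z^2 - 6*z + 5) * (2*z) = -4*z^3 - 12*z^2 + 10*z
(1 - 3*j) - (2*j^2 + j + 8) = -2*j^2 - 4*j - 7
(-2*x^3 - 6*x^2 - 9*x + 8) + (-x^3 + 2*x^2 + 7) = -3*x^3 - 4*x^2 - 9*x + 15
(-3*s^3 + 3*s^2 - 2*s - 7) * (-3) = 9*s^3 - 9*s^2 + 6*s + 21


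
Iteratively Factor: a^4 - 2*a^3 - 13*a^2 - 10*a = (a - 5)*(a^3 + 3*a^2 + 2*a) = (a - 5)*(a + 2)*(a^2 + a) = a*(a - 5)*(a + 2)*(a + 1)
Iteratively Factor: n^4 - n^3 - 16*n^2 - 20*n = (n)*(n^3 - n^2 - 16*n - 20) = n*(n + 2)*(n^2 - 3*n - 10) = n*(n - 5)*(n + 2)*(n + 2)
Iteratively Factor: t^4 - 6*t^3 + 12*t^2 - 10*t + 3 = (t - 1)*(t^3 - 5*t^2 + 7*t - 3) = (t - 3)*(t - 1)*(t^2 - 2*t + 1) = (t - 3)*(t - 1)^2*(t - 1)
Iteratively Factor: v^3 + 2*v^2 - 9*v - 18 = (v - 3)*(v^2 + 5*v + 6) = (v - 3)*(v + 2)*(v + 3)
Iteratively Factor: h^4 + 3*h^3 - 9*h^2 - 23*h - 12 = (h + 4)*(h^3 - h^2 - 5*h - 3) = (h + 1)*(h + 4)*(h^2 - 2*h - 3) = (h + 1)^2*(h + 4)*(h - 3)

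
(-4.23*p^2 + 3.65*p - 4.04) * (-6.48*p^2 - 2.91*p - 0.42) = 27.4104*p^4 - 11.3427*p^3 + 17.3343*p^2 + 10.2234*p + 1.6968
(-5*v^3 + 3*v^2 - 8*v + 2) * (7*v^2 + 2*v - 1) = -35*v^5 + 11*v^4 - 45*v^3 - 5*v^2 + 12*v - 2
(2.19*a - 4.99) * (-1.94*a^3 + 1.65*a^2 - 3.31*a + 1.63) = -4.2486*a^4 + 13.2941*a^3 - 15.4824*a^2 + 20.0866*a - 8.1337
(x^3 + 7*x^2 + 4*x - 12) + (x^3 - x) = 2*x^3 + 7*x^2 + 3*x - 12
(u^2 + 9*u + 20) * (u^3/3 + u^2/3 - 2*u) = u^5/3 + 10*u^4/3 + 23*u^3/3 - 34*u^2/3 - 40*u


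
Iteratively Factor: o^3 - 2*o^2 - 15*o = (o + 3)*(o^2 - 5*o) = (o - 5)*(o + 3)*(o)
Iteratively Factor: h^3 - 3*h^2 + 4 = (h - 2)*(h^2 - h - 2) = (h - 2)*(h + 1)*(h - 2)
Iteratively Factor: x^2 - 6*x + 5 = (x - 5)*(x - 1)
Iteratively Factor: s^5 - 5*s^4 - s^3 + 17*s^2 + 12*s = (s + 1)*(s^4 - 6*s^3 + 5*s^2 + 12*s) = (s - 3)*(s + 1)*(s^3 - 3*s^2 - 4*s) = (s - 4)*(s - 3)*(s + 1)*(s^2 + s) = (s - 4)*(s - 3)*(s + 1)^2*(s)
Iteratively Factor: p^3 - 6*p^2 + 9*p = (p)*(p^2 - 6*p + 9) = p*(p - 3)*(p - 3)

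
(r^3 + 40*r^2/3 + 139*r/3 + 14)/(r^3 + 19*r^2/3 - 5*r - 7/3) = (r + 6)/(r - 1)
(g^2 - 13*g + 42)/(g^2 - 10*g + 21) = (g - 6)/(g - 3)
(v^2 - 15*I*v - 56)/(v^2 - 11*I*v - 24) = (v - 7*I)/(v - 3*I)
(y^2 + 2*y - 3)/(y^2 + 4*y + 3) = (y - 1)/(y + 1)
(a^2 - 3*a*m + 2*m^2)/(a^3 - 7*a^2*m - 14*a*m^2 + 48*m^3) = (a - m)/(a^2 - 5*a*m - 24*m^2)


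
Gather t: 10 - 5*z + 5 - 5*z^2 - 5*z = -5*z^2 - 10*z + 15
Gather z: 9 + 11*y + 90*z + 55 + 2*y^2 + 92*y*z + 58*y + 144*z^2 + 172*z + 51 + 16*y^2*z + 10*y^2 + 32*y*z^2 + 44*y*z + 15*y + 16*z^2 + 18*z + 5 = 12*y^2 + 84*y + z^2*(32*y + 160) + z*(16*y^2 + 136*y + 280) + 120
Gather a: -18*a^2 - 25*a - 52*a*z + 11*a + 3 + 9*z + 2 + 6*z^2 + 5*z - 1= -18*a^2 + a*(-52*z - 14) + 6*z^2 + 14*z + 4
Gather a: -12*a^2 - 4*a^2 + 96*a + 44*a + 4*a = -16*a^2 + 144*a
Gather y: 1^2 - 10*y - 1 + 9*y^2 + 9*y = 9*y^2 - y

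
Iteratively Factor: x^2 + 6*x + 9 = (x + 3)*(x + 3)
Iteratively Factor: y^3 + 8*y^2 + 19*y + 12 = (y + 1)*(y^2 + 7*y + 12) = (y + 1)*(y + 4)*(y + 3)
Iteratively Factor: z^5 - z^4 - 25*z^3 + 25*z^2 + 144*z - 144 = (z + 3)*(z^4 - 4*z^3 - 13*z^2 + 64*z - 48) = (z + 3)*(z + 4)*(z^3 - 8*z^2 + 19*z - 12) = (z - 1)*(z + 3)*(z + 4)*(z^2 - 7*z + 12) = (z - 4)*(z - 1)*(z + 3)*(z + 4)*(z - 3)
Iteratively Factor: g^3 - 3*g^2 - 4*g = (g - 4)*(g^2 + g) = (g - 4)*(g + 1)*(g)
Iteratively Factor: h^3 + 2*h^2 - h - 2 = (h - 1)*(h^2 + 3*h + 2) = (h - 1)*(h + 1)*(h + 2)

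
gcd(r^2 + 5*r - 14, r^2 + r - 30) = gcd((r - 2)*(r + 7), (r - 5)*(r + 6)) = 1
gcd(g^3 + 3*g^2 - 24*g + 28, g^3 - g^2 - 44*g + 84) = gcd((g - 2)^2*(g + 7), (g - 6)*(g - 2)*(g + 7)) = g^2 + 5*g - 14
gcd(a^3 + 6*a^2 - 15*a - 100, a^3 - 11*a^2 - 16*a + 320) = a + 5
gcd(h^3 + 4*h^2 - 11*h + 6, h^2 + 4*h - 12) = h + 6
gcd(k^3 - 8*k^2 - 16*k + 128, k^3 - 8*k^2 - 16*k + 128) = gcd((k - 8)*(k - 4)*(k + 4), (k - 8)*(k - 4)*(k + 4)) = k^3 - 8*k^2 - 16*k + 128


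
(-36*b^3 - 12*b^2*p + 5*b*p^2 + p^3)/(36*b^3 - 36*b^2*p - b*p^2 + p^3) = (-6*b^2 - b*p + p^2)/(6*b^2 - 7*b*p + p^2)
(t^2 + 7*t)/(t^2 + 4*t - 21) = t/(t - 3)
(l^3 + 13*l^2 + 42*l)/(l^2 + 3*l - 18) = l*(l + 7)/(l - 3)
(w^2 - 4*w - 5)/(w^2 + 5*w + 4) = (w - 5)/(w + 4)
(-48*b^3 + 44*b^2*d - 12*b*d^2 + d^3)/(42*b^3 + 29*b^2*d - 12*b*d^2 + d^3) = (-8*b^2 + 6*b*d - d^2)/(7*b^2 + 6*b*d - d^2)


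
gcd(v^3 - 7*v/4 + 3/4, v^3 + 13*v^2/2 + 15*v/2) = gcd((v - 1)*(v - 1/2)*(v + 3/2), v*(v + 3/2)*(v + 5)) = v + 3/2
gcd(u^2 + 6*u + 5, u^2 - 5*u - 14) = 1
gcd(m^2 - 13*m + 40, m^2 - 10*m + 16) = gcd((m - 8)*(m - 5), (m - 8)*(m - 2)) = m - 8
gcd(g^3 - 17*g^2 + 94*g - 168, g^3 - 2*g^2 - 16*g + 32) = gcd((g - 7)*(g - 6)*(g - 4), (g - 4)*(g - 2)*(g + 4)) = g - 4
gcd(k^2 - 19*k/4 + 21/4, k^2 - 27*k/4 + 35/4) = k - 7/4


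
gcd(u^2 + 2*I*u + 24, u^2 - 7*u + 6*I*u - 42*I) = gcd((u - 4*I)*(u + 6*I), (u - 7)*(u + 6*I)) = u + 6*I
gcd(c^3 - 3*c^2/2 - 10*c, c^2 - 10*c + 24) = c - 4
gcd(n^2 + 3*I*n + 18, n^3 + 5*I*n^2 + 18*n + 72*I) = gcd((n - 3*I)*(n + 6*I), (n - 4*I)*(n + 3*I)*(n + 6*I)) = n + 6*I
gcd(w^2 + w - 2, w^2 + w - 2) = w^2 + w - 2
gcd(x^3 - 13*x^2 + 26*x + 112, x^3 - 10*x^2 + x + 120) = x - 8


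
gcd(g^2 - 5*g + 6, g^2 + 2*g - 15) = g - 3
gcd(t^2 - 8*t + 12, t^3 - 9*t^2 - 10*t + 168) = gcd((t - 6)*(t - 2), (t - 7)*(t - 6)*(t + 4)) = t - 6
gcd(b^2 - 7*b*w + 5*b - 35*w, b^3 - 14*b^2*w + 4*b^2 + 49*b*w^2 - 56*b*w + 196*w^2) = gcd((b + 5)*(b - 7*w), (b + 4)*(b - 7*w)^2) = -b + 7*w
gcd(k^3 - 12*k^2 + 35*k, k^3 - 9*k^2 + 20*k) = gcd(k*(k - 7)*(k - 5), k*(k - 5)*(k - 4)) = k^2 - 5*k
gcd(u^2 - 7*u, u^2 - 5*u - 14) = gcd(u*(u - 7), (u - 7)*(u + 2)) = u - 7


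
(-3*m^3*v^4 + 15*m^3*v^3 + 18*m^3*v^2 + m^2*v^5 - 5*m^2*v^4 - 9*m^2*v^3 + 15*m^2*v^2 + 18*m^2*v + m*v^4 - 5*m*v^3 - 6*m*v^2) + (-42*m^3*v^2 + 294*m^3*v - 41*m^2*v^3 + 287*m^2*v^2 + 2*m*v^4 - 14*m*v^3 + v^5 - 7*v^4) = -3*m^3*v^4 + 15*m^3*v^3 - 24*m^3*v^2 + 294*m^3*v + m^2*v^5 - 5*m^2*v^4 - 50*m^2*v^3 + 302*m^2*v^2 + 18*m^2*v + 3*m*v^4 - 19*m*v^3 - 6*m*v^2 + v^5 - 7*v^4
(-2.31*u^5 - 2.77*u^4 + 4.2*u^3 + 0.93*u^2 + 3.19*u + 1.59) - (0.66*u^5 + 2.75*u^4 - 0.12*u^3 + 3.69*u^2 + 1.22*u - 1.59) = -2.97*u^5 - 5.52*u^4 + 4.32*u^3 - 2.76*u^2 + 1.97*u + 3.18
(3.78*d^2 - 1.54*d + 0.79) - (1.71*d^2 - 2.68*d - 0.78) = 2.07*d^2 + 1.14*d + 1.57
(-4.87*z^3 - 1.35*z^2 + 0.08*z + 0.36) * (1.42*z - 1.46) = -6.9154*z^4 + 5.1932*z^3 + 2.0846*z^2 + 0.3944*z - 0.5256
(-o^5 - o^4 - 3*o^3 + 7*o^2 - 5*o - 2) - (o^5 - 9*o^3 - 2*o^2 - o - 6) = -2*o^5 - o^4 + 6*o^3 + 9*o^2 - 4*o + 4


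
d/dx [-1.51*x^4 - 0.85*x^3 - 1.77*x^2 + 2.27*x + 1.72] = -6.04*x^3 - 2.55*x^2 - 3.54*x + 2.27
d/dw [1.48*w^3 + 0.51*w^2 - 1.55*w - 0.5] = 4.44*w^2 + 1.02*w - 1.55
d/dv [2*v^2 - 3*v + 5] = 4*v - 3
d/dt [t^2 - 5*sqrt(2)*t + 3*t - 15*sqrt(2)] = 2*t - 5*sqrt(2) + 3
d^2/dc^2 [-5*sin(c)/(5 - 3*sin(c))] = 25*(-3*sin(c)^2 - 5*sin(c) + 6)/(3*sin(c) - 5)^3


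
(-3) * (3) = -9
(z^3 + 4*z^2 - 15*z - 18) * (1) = z^3 + 4*z^2 - 15*z - 18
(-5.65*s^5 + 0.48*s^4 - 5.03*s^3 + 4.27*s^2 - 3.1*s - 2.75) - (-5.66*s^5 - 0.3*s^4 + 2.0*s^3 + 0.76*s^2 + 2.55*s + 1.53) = 0.00999999999999979*s^5 + 0.78*s^4 - 7.03*s^3 + 3.51*s^2 - 5.65*s - 4.28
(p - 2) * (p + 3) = p^2 + p - 6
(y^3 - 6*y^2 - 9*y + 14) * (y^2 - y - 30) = y^5 - 7*y^4 - 33*y^3 + 203*y^2 + 256*y - 420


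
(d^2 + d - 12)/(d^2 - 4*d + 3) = (d + 4)/(d - 1)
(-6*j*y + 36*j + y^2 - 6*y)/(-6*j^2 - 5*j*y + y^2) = (y - 6)/(j + y)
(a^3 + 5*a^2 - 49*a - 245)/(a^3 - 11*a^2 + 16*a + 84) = (a^2 + 12*a + 35)/(a^2 - 4*a - 12)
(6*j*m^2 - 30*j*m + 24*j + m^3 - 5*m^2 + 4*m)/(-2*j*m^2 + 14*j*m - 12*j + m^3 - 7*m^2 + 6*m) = (-6*j*m + 24*j - m^2 + 4*m)/(2*j*m - 12*j - m^2 + 6*m)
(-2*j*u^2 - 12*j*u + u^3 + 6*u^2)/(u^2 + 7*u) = (-2*j*u - 12*j + u^2 + 6*u)/(u + 7)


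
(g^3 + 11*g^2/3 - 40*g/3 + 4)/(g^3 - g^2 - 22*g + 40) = (g^2 + 17*g/3 - 2)/(g^2 + g - 20)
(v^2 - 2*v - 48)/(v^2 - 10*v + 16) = (v + 6)/(v - 2)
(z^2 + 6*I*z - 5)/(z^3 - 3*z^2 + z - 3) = (z + 5*I)/(z^2 - z*(3 + I) + 3*I)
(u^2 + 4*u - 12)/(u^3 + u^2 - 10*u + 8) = (u + 6)/(u^2 + 3*u - 4)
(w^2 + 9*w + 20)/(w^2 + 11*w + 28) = (w + 5)/(w + 7)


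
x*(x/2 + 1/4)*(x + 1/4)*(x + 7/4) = x^4/2 + 5*x^3/4 + 23*x^2/32 + 7*x/64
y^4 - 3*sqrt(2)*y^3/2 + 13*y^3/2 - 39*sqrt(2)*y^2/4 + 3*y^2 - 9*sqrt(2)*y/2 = y*(y + 1/2)*(y + 6)*(y - 3*sqrt(2)/2)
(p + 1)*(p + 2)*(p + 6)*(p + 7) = p^4 + 16*p^3 + 83*p^2 + 152*p + 84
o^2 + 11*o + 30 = (o + 5)*(o + 6)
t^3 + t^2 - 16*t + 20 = (t - 2)^2*(t + 5)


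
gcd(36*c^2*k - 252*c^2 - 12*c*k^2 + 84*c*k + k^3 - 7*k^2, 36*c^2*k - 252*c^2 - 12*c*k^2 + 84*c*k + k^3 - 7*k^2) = 36*c^2*k - 252*c^2 - 12*c*k^2 + 84*c*k + k^3 - 7*k^2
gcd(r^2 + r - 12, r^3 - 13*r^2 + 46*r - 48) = r - 3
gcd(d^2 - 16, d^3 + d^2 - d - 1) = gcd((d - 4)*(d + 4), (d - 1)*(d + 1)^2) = 1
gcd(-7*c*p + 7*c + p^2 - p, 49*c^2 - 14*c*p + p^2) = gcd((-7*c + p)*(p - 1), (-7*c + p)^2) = -7*c + p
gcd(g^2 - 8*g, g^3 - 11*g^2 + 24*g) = g^2 - 8*g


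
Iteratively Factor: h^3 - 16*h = (h)*(h^2 - 16) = h*(h + 4)*(h - 4)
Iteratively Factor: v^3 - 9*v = (v - 3)*(v^2 + 3*v) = v*(v - 3)*(v + 3)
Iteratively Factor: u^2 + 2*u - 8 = (u + 4)*(u - 2)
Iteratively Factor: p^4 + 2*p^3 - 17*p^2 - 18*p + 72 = (p + 4)*(p^3 - 2*p^2 - 9*p + 18) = (p - 3)*(p + 4)*(p^2 + p - 6) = (p - 3)*(p + 3)*(p + 4)*(p - 2)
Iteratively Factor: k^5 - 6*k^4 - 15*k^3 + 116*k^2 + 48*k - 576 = (k - 4)*(k^4 - 2*k^3 - 23*k^2 + 24*k + 144) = (k - 4)^2*(k^3 + 2*k^2 - 15*k - 36) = (k - 4)^2*(k + 3)*(k^2 - k - 12) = (k - 4)^2*(k + 3)^2*(k - 4)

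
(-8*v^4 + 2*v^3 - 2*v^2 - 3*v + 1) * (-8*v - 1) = 64*v^5 - 8*v^4 + 14*v^3 + 26*v^2 - 5*v - 1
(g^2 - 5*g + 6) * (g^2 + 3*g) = g^4 - 2*g^3 - 9*g^2 + 18*g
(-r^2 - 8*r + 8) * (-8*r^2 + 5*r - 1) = 8*r^4 + 59*r^3 - 103*r^2 + 48*r - 8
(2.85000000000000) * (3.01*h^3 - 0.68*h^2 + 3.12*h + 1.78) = 8.5785*h^3 - 1.938*h^2 + 8.892*h + 5.073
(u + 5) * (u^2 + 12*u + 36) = u^3 + 17*u^2 + 96*u + 180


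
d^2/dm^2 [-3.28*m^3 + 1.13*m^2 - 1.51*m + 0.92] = 2.26 - 19.68*m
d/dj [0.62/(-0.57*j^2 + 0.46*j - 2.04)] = (0.7068*j - 0.2852)/(0.57*j^2 - 0.46*j + 2.04)^2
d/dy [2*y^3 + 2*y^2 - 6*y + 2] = 6*y^2 + 4*y - 6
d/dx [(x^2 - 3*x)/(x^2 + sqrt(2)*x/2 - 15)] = (sqrt(2)*x^2 + 6*x^2 - 60*x + 90)/(2*x^4 + 2*sqrt(2)*x^3 - 59*x^2 - 30*sqrt(2)*x + 450)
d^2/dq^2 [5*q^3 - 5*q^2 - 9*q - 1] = 30*q - 10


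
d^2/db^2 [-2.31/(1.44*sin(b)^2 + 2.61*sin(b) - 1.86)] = (19.160064*sin(b)^4 + 26.045712*sin(b)^3 + 11.744271*sin(b)^2 - 40.877298*sin(b) - 43.84611)/(1.44*sin(b)^2 + 2.61*sin(b) - 1.86)^3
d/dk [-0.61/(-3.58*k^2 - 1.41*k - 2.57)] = (-4.3676*k - 0.8601)/(3.58*k^2 + 1.41*k + 2.57)^2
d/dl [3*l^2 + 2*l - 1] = 6*l + 2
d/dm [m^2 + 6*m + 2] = 2*m + 6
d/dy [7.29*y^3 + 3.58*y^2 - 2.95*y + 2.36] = 21.87*y^2 + 7.16*y - 2.95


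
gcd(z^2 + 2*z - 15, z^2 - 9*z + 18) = z - 3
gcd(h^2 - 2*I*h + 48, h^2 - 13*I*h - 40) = h - 8*I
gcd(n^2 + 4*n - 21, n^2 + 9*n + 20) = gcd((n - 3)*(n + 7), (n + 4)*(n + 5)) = 1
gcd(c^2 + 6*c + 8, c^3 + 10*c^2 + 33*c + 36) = c + 4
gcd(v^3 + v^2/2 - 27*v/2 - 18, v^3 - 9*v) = v + 3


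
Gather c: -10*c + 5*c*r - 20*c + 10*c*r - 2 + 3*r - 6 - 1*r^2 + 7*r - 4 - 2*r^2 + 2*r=c*(15*r - 30) - 3*r^2 + 12*r - 12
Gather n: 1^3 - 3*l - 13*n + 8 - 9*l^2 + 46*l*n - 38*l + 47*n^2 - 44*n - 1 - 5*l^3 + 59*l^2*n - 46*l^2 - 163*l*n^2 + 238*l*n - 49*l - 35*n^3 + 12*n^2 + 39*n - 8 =-5*l^3 - 55*l^2 - 90*l - 35*n^3 + n^2*(59 - 163*l) + n*(59*l^2 + 284*l - 18)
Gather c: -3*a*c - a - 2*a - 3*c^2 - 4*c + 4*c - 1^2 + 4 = -3*a*c - 3*a - 3*c^2 + 3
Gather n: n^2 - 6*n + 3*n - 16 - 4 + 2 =n^2 - 3*n - 18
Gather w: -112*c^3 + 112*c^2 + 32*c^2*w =-112*c^3 + 32*c^2*w + 112*c^2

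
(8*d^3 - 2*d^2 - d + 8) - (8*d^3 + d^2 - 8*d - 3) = -3*d^2 + 7*d + 11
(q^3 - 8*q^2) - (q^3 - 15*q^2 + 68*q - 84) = 7*q^2 - 68*q + 84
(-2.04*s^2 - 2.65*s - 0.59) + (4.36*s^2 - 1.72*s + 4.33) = 2.32*s^2 - 4.37*s + 3.74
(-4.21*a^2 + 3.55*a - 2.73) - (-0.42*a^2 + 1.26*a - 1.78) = -3.79*a^2 + 2.29*a - 0.95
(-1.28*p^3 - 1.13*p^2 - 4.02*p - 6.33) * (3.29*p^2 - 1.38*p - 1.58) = -4.2112*p^5 - 1.9513*p^4 - 9.644*p^3 - 13.4927*p^2 + 15.087*p + 10.0014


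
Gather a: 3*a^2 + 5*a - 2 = 3*a^2 + 5*a - 2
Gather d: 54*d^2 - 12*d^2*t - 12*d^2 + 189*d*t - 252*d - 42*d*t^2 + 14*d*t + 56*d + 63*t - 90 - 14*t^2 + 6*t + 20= d^2*(42 - 12*t) + d*(-42*t^2 + 203*t - 196) - 14*t^2 + 69*t - 70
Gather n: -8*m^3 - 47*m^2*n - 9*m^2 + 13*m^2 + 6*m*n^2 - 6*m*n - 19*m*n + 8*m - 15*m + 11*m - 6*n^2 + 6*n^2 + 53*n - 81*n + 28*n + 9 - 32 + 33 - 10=-8*m^3 + 4*m^2 + 6*m*n^2 + 4*m + n*(-47*m^2 - 25*m)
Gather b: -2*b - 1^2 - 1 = -2*b - 2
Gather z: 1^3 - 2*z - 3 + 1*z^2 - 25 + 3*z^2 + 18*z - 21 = 4*z^2 + 16*z - 48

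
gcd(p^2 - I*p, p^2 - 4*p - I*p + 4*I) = p - I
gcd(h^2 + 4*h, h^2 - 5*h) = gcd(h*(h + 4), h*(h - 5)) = h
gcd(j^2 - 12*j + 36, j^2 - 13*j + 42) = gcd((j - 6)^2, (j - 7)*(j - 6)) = j - 6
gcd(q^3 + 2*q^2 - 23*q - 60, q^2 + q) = 1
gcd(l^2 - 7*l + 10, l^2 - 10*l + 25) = l - 5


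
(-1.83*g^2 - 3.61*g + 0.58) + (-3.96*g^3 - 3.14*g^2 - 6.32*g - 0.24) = -3.96*g^3 - 4.97*g^2 - 9.93*g + 0.34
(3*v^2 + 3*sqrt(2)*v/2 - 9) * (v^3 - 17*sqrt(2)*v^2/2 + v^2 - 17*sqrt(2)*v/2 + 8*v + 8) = 3*v^5 - 24*sqrt(2)*v^4 + 3*v^4 - 24*sqrt(2)*v^3 - 21*v^3/2 - 21*v^2/2 + 177*sqrt(2)*v^2/2 - 72*v + 177*sqrt(2)*v/2 - 72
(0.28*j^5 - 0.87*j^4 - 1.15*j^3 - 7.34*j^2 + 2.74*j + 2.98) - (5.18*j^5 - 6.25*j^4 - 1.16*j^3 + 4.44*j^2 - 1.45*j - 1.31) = -4.9*j^5 + 5.38*j^4 + 0.01*j^3 - 11.78*j^2 + 4.19*j + 4.29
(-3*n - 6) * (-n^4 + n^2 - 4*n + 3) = 3*n^5 + 6*n^4 - 3*n^3 + 6*n^2 + 15*n - 18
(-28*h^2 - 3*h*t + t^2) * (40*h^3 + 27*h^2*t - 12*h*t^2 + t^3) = -1120*h^5 - 876*h^4*t + 295*h^3*t^2 + 35*h^2*t^3 - 15*h*t^4 + t^5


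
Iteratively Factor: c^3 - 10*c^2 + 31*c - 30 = (c - 2)*(c^2 - 8*c + 15) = (c - 5)*(c - 2)*(c - 3)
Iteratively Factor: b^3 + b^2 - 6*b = (b)*(b^2 + b - 6) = b*(b + 3)*(b - 2)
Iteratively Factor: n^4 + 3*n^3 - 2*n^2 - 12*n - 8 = (n + 2)*(n^3 + n^2 - 4*n - 4) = (n - 2)*(n + 2)*(n^2 + 3*n + 2) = (n - 2)*(n + 2)^2*(n + 1)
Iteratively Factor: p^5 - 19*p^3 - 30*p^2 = (p + 2)*(p^4 - 2*p^3 - 15*p^2) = p*(p + 2)*(p^3 - 2*p^2 - 15*p) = p*(p + 2)*(p + 3)*(p^2 - 5*p) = p^2*(p + 2)*(p + 3)*(p - 5)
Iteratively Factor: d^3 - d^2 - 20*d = (d - 5)*(d^2 + 4*d) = (d - 5)*(d + 4)*(d)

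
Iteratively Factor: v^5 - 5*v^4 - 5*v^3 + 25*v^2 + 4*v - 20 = (v - 5)*(v^4 - 5*v^2 + 4) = (v - 5)*(v - 2)*(v^3 + 2*v^2 - v - 2) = (v - 5)*(v - 2)*(v + 2)*(v^2 - 1) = (v - 5)*(v - 2)*(v - 1)*(v + 2)*(v + 1)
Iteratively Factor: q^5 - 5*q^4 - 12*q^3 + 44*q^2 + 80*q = (q + 2)*(q^4 - 7*q^3 + 2*q^2 + 40*q) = (q - 4)*(q + 2)*(q^3 - 3*q^2 - 10*q) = (q - 5)*(q - 4)*(q + 2)*(q^2 + 2*q) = (q - 5)*(q - 4)*(q + 2)^2*(q)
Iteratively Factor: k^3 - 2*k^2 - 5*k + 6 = (k - 3)*(k^2 + k - 2) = (k - 3)*(k + 2)*(k - 1)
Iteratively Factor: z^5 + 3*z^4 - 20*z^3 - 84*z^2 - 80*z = (z + 2)*(z^4 + z^3 - 22*z^2 - 40*z) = z*(z + 2)*(z^3 + z^2 - 22*z - 40) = z*(z + 2)*(z + 4)*(z^2 - 3*z - 10) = z*(z + 2)^2*(z + 4)*(z - 5)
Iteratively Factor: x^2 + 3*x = (x + 3)*(x)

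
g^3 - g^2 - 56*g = g*(g - 8)*(g + 7)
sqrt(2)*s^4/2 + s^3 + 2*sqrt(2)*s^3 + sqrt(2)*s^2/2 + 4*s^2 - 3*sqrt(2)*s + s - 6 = (s - 1)*(s + 2)*(s + 3)*(sqrt(2)*s/2 + 1)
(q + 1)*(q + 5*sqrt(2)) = q^2 + q + 5*sqrt(2)*q + 5*sqrt(2)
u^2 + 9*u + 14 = (u + 2)*(u + 7)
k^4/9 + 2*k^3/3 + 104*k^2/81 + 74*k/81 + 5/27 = (k/3 + 1/3)*(k/3 + 1)*(k + 1/3)*(k + 5/3)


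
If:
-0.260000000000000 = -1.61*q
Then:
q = 0.16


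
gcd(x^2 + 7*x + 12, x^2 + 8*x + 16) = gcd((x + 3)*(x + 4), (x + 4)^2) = x + 4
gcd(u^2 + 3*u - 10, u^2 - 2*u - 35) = u + 5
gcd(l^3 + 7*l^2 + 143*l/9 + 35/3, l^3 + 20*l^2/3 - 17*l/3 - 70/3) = l + 5/3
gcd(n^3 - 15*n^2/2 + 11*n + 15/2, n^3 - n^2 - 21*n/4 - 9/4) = n^2 - 5*n/2 - 3/2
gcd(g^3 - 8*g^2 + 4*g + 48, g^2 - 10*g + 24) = g^2 - 10*g + 24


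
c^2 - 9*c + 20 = (c - 5)*(c - 4)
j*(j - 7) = j^2 - 7*j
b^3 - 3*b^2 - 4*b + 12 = (b - 3)*(b - 2)*(b + 2)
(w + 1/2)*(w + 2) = w^2 + 5*w/2 + 1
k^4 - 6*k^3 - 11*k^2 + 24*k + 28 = (k - 7)*(k - 2)*(k + 1)*(k + 2)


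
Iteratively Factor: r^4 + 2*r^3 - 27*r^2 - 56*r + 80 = (r + 4)*(r^3 - 2*r^2 - 19*r + 20) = (r - 5)*(r + 4)*(r^2 + 3*r - 4) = (r - 5)*(r - 1)*(r + 4)*(r + 4)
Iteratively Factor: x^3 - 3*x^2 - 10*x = (x - 5)*(x^2 + 2*x) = (x - 5)*(x + 2)*(x)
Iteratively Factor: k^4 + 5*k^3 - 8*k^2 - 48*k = (k)*(k^3 + 5*k^2 - 8*k - 48) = k*(k + 4)*(k^2 + k - 12) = k*(k + 4)^2*(k - 3)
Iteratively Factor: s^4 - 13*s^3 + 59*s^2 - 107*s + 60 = (s - 4)*(s^3 - 9*s^2 + 23*s - 15) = (s - 4)*(s - 1)*(s^2 - 8*s + 15) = (s - 5)*(s - 4)*(s - 1)*(s - 3)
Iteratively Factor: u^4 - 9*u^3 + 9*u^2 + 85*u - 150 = (u + 3)*(u^3 - 12*u^2 + 45*u - 50) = (u - 2)*(u + 3)*(u^2 - 10*u + 25) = (u - 5)*(u - 2)*(u + 3)*(u - 5)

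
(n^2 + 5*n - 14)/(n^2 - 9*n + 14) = (n + 7)/(n - 7)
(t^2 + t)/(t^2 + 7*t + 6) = t/(t + 6)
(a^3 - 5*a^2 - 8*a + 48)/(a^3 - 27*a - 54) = (a^2 - 8*a + 16)/(a^2 - 3*a - 18)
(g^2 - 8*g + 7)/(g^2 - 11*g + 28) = (g - 1)/(g - 4)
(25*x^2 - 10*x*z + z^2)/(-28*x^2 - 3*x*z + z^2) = (-25*x^2 + 10*x*z - z^2)/(28*x^2 + 3*x*z - z^2)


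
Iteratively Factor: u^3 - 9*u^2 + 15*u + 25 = (u - 5)*(u^2 - 4*u - 5) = (u - 5)*(u + 1)*(u - 5)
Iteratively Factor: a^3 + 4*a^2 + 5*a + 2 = (a + 2)*(a^2 + 2*a + 1) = (a + 1)*(a + 2)*(a + 1)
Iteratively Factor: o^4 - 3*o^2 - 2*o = (o + 1)*(o^3 - o^2 - 2*o) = (o + 1)^2*(o^2 - 2*o) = o*(o + 1)^2*(o - 2)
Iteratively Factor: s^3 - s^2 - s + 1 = (s - 1)*(s^2 - 1) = (s - 1)*(s + 1)*(s - 1)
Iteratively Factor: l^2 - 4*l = (l - 4)*(l)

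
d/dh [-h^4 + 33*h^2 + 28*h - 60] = -4*h^3 + 66*h + 28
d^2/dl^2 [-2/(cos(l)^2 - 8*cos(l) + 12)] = 4*(2*sin(l)^4 - 9*sin(l)^2 + 63*cos(l) - 3*cos(3*l) - 45)/((cos(l) - 6)^3*(cos(l) - 2)^3)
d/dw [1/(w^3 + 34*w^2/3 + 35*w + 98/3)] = 3*(-9*w^2 - 68*w - 105)/(3*w^3 + 34*w^2 + 105*w + 98)^2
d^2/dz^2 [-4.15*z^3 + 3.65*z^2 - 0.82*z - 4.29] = 7.3 - 24.9*z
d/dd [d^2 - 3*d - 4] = 2*d - 3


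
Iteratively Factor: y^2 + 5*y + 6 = (y + 3)*(y + 2)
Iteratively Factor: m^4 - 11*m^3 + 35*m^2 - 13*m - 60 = (m - 3)*(m^3 - 8*m^2 + 11*m + 20) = (m - 5)*(m - 3)*(m^2 - 3*m - 4) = (m - 5)*(m - 3)*(m + 1)*(m - 4)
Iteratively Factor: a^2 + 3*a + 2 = (a + 2)*(a + 1)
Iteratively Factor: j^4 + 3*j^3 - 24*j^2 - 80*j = (j + 4)*(j^3 - j^2 - 20*j) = (j + 4)^2*(j^2 - 5*j) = (j - 5)*(j + 4)^2*(j)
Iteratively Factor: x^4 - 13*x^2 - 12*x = (x + 1)*(x^3 - x^2 - 12*x) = (x + 1)*(x + 3)*(x^2 - 4*x) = (x - 4)*(x + 1)*(x + 3)*(x)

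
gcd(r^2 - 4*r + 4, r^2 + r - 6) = r - 2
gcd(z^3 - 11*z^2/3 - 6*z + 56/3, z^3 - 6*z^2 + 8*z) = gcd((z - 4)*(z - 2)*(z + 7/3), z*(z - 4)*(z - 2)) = z^2 - 6*z + 8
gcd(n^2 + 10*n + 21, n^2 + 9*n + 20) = 1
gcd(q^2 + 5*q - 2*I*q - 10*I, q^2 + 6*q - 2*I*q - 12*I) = q - 2*I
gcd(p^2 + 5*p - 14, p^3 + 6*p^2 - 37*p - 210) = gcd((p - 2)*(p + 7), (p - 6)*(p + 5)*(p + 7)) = p + 7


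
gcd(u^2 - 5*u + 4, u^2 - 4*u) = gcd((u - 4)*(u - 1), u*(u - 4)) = u - 4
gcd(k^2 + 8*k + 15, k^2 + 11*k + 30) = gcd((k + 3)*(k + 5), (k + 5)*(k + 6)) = k + 5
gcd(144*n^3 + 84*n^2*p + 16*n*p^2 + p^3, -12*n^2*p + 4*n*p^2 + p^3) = 6*n + p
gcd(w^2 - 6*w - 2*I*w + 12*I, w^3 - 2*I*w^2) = w - 2*I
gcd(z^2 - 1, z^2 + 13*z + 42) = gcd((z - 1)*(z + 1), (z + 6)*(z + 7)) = 1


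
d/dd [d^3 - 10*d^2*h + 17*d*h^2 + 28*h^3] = 3*d^2 - 20*d*h + 17*h^2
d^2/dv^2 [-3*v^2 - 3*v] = -6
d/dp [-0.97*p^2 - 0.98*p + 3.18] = -1.94*p - 0.98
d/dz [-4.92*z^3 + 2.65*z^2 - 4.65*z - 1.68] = -14.76*z^2 + 5.3*z - 4.65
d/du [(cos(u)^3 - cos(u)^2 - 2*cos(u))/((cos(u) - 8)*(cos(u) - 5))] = (-cos(u)^4 + 26*cos(u)^3 - 135*cos(u)^2 + 80*cos(u) + 80)*sin(u)/((cos(u) - 8)^2*(cos(u) - 5)^2)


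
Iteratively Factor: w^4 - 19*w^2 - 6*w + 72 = (w - 2)*(w^3 + 2*w^2 - 15*w - 36) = (w - 2)*(w + 3)*(w^2 - w - 12) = (w - 4)*(w - 2)*(w + 3)*(w + 3)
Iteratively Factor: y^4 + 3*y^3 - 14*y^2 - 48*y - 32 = (y + 4)*(y^3 - y^2 - 10*y - 8) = (y - 4)*(y + 4)*(y^2 + 3*y + 2) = (y - 4)*(y + 2)*(y + 4)*(y + 1)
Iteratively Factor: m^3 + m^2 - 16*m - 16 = (m - 4)*(m^2 + 5*m + 4) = (m - 4)*(m + 4)*(m + 1)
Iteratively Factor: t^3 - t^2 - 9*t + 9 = (t - 1)*(t^2 - 9) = (t - 1)*(t + 3)*(t - 3)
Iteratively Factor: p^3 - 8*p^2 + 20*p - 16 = (p - 4)*(p^2 - 4*p + 4) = (p - 4)*(p - 2)*(p - 2)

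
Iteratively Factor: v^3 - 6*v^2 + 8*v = (v)*(v^2 - 6*v + 8) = v*(v - 2)*(v - 4)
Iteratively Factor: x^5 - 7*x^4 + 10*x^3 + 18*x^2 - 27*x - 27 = (x - 3)*(x^4 - 4*x^3 - 2*x^2 + 12*x + 9) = (x - 3)*(x + 1)*(x^3 - 5*x^2 + 3*x + 9) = (x - 3)*(x + 1)^2*(x^2 - 6*x + 9) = (x - 3)^2*(x + 1)^2*(x - 3)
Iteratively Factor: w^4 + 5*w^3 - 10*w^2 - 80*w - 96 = (w - 4)*(w^3 + 9*w^2 + 26*w + 24) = (w - 4)*(w + 4)*(w^2 + 5*w + 6) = (w - 4)*(w + 2)*(w + 4)*(w + 3)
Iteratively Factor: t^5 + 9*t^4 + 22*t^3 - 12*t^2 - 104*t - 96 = (t + 4)*(t^4 + 5*t^3 + 2*t^2 - 20*t - 24) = (t + 3)*(t + 4)*(t^3 + 2*t^2 - 4*t - 8) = (t + 2)*(t + 3)*(t + 4)*(t^2 - 4) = (t - 2)*(t + 2)*(t + 3)*(t + 4)*(t + 2)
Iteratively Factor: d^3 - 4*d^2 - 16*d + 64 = (d + 4)*(d^2 - 8*d + 16) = (d - 4)*(d + 4)*(d - 4)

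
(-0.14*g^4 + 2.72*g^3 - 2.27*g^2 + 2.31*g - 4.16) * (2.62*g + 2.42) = -0.3668*g^5 + 6.7876*g^4 + 0.635000000000001*g^3 + 0.5588*g^2 - 5.309*g - 10.0672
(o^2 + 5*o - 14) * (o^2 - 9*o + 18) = o^4 - 4*o^3 - 41*o^2 + 216*o - 252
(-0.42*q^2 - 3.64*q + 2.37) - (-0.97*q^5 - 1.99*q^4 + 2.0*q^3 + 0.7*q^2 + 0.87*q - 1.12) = 0.97*q^5 + 1.99*q^4 - 2.0*q^3 - 1.12*q^2 - 4.51*q + 3.49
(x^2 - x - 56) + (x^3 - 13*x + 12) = x^3 + x^2 - 14*x - 44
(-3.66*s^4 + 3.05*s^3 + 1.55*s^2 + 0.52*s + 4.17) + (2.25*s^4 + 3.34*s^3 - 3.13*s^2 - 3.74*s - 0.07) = -1.41*s^4 + 6.39*s^3 - 1.58*s^2 - 3.22*s + 4.1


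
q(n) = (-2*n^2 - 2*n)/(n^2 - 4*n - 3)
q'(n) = (4 - 2*n)*(-2*n^2 - 2*n)/(n^2 - 4*n - 3)^2 + (-4*n - 2)/(n^2 - 4*n - 3) = 2*(5*n^2 + 6*n + 3)/(n^4 - 8*n^3 + 10*n^2 + 24*n + 9)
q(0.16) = 0.10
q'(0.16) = 0.63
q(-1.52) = -0.29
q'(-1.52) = 0.37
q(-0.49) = -0.62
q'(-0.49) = 3.94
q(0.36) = 0.23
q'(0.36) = 0.63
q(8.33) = -4.70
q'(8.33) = 0.73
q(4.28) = 25.09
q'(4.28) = 74.11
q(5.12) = -22.92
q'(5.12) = 44.08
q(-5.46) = -1.00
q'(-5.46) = 0.10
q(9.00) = -4.29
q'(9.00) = 0.52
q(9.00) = -4.29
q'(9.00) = 0.52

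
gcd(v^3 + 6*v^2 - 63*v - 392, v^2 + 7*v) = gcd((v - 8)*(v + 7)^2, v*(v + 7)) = v + 7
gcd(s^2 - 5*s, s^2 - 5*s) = s^2 - 5*s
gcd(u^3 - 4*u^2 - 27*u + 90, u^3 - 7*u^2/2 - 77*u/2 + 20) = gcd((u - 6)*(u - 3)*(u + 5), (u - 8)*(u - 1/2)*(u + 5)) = u + 5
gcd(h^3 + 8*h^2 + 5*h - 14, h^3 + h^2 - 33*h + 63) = h + 7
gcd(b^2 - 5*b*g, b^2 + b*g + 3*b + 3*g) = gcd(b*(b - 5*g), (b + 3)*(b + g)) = 1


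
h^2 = h^2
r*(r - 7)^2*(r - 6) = r^4 - 20*r^3 + 133*r^2 - 294*r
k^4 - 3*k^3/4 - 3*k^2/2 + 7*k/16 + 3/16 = (k - 3/2)*(k - 1/2)*(k + 1/4)*(k + 1)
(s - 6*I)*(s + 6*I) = s^2 + 36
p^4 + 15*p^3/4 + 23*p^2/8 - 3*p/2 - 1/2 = (p - 1/2)*(p + 1/4)*(p + 2)^2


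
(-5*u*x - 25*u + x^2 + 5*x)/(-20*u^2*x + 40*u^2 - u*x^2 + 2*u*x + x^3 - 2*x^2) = (x + 5)/(4*u*x - 8*u + x^2 - 2*x)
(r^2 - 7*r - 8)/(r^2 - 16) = (r^2 - 7*r - 8)/(r^2 - 16)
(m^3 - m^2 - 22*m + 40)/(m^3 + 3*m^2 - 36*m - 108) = (m^3 - m^2 - 22*m + 40)/(m^3 + 3*m^2 - 36*m - 108)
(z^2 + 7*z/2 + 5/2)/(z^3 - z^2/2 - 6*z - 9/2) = (2*z + 5)/(2*z^2 - 3*z - 9)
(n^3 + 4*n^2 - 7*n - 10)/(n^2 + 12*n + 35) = (n^2 - n - 2)/(n + 7)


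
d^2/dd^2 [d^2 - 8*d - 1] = 2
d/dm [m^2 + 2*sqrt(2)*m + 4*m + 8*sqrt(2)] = 2*m + 2*sqrt(2) + 4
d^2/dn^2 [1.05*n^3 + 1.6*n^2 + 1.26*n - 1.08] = 6.3*n + 3.2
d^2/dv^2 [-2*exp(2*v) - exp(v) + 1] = (-8*exp(v) - 1)*exp(v)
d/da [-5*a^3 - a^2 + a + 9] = -15*a^2 - 2*a + 1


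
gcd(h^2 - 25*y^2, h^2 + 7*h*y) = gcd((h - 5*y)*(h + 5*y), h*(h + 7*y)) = 1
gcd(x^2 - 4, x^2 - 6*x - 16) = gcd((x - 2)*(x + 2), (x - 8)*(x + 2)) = x + 2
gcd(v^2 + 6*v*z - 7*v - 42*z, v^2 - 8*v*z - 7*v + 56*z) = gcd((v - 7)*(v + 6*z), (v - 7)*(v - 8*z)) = v - 7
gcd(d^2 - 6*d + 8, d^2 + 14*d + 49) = 1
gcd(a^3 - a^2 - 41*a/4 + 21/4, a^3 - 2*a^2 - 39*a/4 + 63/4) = a^2 - a/2 - 21/2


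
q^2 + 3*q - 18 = (q - 3)*(q + 6)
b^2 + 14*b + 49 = (b + 7)^2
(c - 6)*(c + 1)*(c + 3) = c^3 - 2*c^2 - 21*c - 18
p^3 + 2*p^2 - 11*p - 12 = (p - 3)*(p + 1)*(p + 4)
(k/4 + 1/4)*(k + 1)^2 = k^3/4 + 3*k^2/4 + 3*k/4 + 1/4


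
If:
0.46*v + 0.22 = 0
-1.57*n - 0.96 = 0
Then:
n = -0.61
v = -0.48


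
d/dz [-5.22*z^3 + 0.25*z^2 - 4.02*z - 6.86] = -15.66*z^2 + 0.5*z - 4.02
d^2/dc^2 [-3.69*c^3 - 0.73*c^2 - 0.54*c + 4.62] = -22.14*c - 1.46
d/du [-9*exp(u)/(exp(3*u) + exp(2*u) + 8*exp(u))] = (18*exp(u) + 9)*exp(u)/(exp(2*u) + exp(u) + 8)^2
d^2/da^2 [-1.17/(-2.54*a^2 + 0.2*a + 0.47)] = (15.096744*a^2 - 1.18872*a - 1.17*(5.08*a - 0.2)*(10.16*a - 0.4) - 2.793492)/(-2.54*a^2 + 0.2*a + 0.47)^3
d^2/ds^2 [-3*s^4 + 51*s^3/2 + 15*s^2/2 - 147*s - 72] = -36*s^2 + 153*s + 15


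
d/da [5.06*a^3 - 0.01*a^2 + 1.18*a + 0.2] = 15.18*a^2 - 0.02*a + 1.18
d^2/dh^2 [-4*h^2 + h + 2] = -8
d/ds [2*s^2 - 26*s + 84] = 4*s - 26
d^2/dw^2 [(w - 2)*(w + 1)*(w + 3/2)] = 6*w + 1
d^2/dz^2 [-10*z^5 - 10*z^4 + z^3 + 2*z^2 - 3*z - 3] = -200*z^3 - 120*z^2 + 6*z + 4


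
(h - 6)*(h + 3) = h^2 - 3*h - 18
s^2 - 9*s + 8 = (s - 8)*(s - 1)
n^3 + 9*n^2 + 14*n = n*(n + 2)*(n + 7)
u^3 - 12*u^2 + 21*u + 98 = (u - 7)^2*(u + 2)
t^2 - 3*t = t*(t - 3)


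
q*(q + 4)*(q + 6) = q^3 + 10*q^2 + 24*q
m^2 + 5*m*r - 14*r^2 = (m - 2*r)*(m + 7*r)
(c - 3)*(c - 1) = c^2 - 4*c + 3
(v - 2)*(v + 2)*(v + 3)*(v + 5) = v^4 + 8*v^3 + 11*v^2 - 32*v - 60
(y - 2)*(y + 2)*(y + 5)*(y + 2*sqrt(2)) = y^4 + 2*sqrt(2)*y^3 + 5*y^3 - 4*y^2 + 10*sqrt(2)*y^2 - 20*y - 8*sqrt(2)*y - 40*sqrt(2)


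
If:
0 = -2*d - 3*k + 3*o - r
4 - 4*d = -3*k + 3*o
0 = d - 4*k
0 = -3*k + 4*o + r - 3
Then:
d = 4/7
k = 1/7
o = 5/7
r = 4/7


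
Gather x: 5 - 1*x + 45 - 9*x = 50 - 10*x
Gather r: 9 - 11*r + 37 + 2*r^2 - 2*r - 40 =2*r^2 - 13*r + 6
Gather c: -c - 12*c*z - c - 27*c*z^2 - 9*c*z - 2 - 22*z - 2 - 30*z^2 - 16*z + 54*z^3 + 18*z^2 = c*(-27*z^2 - 21*z - 2) + 54*z^3 - 12*z^2 - 38*z - 4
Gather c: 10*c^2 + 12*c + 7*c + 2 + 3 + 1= 10*c^2 + 19*c + 6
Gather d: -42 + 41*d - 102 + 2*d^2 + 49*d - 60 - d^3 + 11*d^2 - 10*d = -d^3 + 13*d^2 + 80*d - 204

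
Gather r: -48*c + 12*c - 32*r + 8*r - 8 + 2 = -36*c - 24*r - 6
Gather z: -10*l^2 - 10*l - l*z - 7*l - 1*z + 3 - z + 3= -10*l^2 - 17*l + z*(-l - 2) + 6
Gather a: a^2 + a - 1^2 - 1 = a^2 + a - 2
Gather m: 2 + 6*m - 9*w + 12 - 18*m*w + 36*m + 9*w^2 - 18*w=m*(42 - 18*w) + 9*w^2 - 27*w + 14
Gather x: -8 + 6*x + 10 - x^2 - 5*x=-x^2 + x + 2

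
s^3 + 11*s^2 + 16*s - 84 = (s - 2)*(s + 6)*(s + 7)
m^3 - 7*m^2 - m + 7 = (m - 7)*(m - 1)*(m + 1)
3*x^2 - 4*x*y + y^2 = (-3*x + y)*(-x + y)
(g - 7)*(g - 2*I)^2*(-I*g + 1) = -I*g^4 - 3*g^3 + 7*I*g^3 + 21*g^2 - 4*g + 28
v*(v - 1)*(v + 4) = v^3 + 3*v^2 - 4*v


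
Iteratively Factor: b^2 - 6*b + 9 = (b - 3)*(b - 3)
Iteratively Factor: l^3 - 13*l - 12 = (l + 3)*(l^2 - 3*l - 4) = (l + 1)*(l + 3)*(l - 4)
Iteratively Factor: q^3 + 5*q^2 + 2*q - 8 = (q + 2)*(q^2 + 3*q - 4) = (q - 1)*(q + 2)*(q + 4)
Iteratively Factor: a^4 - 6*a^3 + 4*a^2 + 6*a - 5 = (a - 1)*(a^3 - 5*a^2 - a + 5) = (a - 5)*(a - 1)*(a^2 - 1) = (a - 5)*(a - 1)^2*(a + 1)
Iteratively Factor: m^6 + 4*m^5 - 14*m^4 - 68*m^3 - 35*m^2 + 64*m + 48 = (m - 4)*(m^5 + 8*m^4 + 18*m^3 + 4*m^2 - 19*m - 12) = (m - 4)*(m + 1)*(m^4 + 7*m^3 + 11*m^2 - 7*m - 12) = (m - 4)*(m + 1)^2*(m^3 + 6*m^2 + 5*m - 12) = (m - 4)*(m - 1)*(m + 1)^2*(m^2 + 7*m + 12) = (m - 4)*(m - 1)*(m + 1)^2*(m + 4)*(m + 3)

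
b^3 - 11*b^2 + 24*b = b*(b - 8)*(b - 3)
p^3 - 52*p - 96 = (p - 8)*(p + 2)*(p + 6)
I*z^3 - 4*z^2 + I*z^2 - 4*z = z*(z + 4*I)*(I*z + I)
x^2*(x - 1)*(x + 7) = x^4 + 6*x^3 - 7*x^2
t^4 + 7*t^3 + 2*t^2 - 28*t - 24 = (t - 2)*(t + 1)*(t + 2)*(t + 6)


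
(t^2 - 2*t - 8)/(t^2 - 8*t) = (t^2 - 2*t - 8)/(t*(t - 8))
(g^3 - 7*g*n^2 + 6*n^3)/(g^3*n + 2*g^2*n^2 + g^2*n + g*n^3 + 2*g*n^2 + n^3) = (g^3 - 7*g*n^2 + 6*n^3)/(n*(g^3 + 2*g^2*n + g^2 + g*n^2 + 2*g*n + n^2))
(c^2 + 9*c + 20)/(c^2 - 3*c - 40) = (c + 4)/(c - 8)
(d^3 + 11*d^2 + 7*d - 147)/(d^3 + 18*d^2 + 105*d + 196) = (d - 3)/(d + 4)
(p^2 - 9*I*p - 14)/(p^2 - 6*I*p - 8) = (p - 7*I)/(p - 4*I)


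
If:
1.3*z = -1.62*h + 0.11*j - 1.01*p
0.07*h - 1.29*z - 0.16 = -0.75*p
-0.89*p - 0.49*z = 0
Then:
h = 24.3274478330658*z + 2.28571428571429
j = 365.039982489421*z + 33.6623376623377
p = -0.550561797752809*z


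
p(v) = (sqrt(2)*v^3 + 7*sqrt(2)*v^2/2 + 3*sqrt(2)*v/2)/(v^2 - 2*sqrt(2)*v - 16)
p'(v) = (-2*v + 2*sqrt(2))*(sqrt(2)*v^3 + 7*sqrt(2)*v^2/2 + 3*sqrt(2)*v/2)/(v^2 - 2*sqrt(2)*v - 16)^2 + (3*sqrt(2)*v^2 + 7*sqrt(2)*v + 3*sqrt(2)/2)/(v^2 - 2*sqrt(2)*v - 16) = sqrt(2)*(-v*(v - sqrt(2))*(2*v^2 + 7*v + 3) + (-6*v^2 - 14*v - 3)*(-v^2 + 2*sqrt(2)*v + 16)/2)/(-v^2 + 2*sqrt(2)*v + 16)^2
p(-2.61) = -1.68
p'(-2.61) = 4.63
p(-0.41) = 0.01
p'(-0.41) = 0.08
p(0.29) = -0.06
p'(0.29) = -0.31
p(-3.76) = -1.50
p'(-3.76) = 1.06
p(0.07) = -0.01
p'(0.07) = -0.17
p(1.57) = -1.17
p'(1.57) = -1.58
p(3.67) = -11.18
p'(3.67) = -11.31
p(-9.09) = -7.28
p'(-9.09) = 1.19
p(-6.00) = -3.79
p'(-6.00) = 1.06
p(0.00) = 0.00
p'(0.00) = -0.13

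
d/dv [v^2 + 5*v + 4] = 2*v + 5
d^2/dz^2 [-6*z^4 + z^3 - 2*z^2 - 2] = -72*z^2 + 6*z - 4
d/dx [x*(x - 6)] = 2*x - 6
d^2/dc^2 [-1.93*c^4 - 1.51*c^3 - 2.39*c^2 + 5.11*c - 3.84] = -23.16*c^2 - 9.06*c - 4.78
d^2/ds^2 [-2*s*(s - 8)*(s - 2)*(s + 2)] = -24*s^2 + 96*s + 16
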